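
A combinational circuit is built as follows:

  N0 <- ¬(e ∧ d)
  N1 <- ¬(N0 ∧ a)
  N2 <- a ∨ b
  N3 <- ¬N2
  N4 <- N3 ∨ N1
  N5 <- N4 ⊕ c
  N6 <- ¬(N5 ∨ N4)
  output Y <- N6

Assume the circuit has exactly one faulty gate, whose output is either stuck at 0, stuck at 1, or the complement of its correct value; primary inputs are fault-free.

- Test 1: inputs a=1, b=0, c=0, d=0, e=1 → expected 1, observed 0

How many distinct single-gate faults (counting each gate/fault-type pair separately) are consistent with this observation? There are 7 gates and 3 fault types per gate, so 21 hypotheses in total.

Fault-free: N0=1, N1=0, N2=1, N3=0, N4=0, N5=0, N6=1 → 1. Observed 0.
  N0: stuck-at-0, inverted output ✓; others ✗
  N1: stuck-at-1, inverted output ✓; others ✗
  N2: stuck-at-0, inverted output ✓; others ✗
  N3: stuck-at-1, inverted output ✓; others ✗
  N4: stuck-at-1, inverted output ✓; others ✗
  N5: stuck-at-1, inverted output ✓; others ✗
  N6: stuck-at-0, inverted output ✓; others ✗
Consistent faults: {N0 stuck-at-0, N0 inverted output, N1 stuck-at-1, N1 inverted output, N2 stuck-at-0, N2 inverted output, N3 stuck-at-1, N3 inverted output, N4 stuck-at-1, N4 inverted output, N5 stuck-at-1, N5 inverted output, N6 stuck-at-0, N6 inverted output} — 14 in all.

14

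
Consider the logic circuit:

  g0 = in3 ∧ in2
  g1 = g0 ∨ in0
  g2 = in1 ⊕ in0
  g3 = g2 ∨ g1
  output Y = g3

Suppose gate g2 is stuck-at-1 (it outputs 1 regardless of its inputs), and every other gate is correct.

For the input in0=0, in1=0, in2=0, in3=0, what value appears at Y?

1

Propagate with g2 forced: g0=0, g1=0, g2=1 [stuck-at-1], g3=1.
So Y = 1. (Without the fault it would be 0.)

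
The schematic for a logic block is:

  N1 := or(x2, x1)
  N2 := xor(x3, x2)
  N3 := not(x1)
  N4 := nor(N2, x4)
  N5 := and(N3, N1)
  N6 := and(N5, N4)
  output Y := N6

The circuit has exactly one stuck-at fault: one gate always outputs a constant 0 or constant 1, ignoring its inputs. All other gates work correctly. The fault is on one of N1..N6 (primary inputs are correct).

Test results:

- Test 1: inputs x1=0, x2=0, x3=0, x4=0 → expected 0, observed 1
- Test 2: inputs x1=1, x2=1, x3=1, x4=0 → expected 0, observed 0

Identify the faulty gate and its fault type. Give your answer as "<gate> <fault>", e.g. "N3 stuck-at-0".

Fault-free values for test 1 (x1=0, x2=0, x3=0, x4=0): N1=0, N2=0, N3=1, N4=1, N5=0, N6=0, giving Y=0. Observed 1.
Test 1: faults giving observed 1 are {N1 stuck-at-1, N5 stuck-at-1, N6 stuck-at-1}.
Test 2 (x1=1, x2=1, x3=1, x4=0): fault-free N1=1, N2=0, N3=0, N4=1, N5=0, N6=0 → 0; observed 0. Eliminates N5 stuck-at-1, N6 stuck-at-1.
Only N1 stuck-at-1 is consistent with every test.

N1 stuck-at-1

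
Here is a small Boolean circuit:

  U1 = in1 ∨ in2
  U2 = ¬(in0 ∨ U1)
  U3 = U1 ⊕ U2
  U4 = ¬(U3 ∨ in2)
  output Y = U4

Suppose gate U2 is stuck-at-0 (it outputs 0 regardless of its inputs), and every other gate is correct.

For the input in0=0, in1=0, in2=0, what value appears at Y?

1

Propagate with U2 forced: U1=0, U2=0 [stuck-at-0], U3=0, U4=1.
So Y = 1. (Without the fault it would be 0.)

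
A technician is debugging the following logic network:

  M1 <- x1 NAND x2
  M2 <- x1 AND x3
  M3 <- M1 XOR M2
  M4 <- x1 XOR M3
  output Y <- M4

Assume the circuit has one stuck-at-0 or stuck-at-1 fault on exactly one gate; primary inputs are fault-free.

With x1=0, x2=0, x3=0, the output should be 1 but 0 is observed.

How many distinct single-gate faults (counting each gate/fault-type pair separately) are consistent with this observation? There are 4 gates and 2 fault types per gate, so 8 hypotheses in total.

Fault-free: M1=1, M2=0, M3=1, M4=1 → 1. Observed 0.
  M1 stuck-at-0: output 0 ✓
  M1 stuck-at-1: output 1 ✗
  M2 stuck-at-0: output 1 ✗
  M2 stuck-at-1: output 0 ✓
  M3 stuck-at-0: output 0 ✓
  M3 stuck-at-1: output 1 ✗
  M4 stuck-at-0: output 0 ✓
  M4 stuck-at-1: output 1 ✗
Consistent faults: {M1 stuck-at-0, M2 stuck-at-1, M3 stuck-at-0, M4 stuck-at-0} — 4 in all.

4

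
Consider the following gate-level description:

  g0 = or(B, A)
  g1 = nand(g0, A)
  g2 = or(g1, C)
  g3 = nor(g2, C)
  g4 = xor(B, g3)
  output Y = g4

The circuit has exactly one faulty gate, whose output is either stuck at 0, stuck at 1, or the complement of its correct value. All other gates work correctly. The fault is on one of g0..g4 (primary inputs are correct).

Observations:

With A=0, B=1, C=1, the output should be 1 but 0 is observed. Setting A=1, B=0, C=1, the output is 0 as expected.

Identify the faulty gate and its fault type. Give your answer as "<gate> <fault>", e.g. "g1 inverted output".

Fault-free values for test 1 (A=0, B=1, C=1): g0=1, g1=1, g2=1, g3=0, g4=1, giving Y=1. Observed 0.
Test 1: faults giving observed 0 are {g3 stuck-at-1, g3 inverted output, g4 stuck-at-0, g4 inverted output}.
Test 2 (A=1, B=0, C=1): fault-free g0=1, g1=0, g2=1, g3=0, g4=0 → 0; observed 0. Eliminates g3 stuck-at-1, g3 inverted output, g4 inverted output.
Only g4 stuck-at-0 is consistent with every test.

g4 stuck-at-0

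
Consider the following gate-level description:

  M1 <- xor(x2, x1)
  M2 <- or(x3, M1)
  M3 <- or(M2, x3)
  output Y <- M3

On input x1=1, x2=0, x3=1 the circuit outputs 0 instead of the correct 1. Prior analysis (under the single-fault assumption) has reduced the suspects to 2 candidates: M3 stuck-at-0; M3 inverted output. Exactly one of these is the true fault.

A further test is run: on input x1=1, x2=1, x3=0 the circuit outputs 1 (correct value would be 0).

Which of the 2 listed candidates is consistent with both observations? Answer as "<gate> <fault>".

M3 inverted output

Evaluate each candidate on input x1=1, x2=1, x3=0:
  M3 stuck-at-0: M1=0, M2=0, M3=0 [stuck-at-0] → 0 — eliminated
  M3 inverted output: M1=0, M2=0, M3=1 [inverted output] → 1 — matches
Only M3 inverted output reproduces the observed 1.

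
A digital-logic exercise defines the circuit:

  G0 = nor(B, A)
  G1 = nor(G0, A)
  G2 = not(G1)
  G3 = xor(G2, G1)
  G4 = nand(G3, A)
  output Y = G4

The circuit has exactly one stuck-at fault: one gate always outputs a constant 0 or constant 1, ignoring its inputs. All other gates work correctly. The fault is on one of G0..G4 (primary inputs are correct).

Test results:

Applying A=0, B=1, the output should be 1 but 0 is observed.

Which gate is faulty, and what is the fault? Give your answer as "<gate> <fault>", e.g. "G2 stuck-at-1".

Fault-free values for test 1 (A=0, B=1): G0=0, G1=1, G2=0, G3=1, G4=1, giving Y=1. Observed 0.
Test 1: faults giving observed 0 are {G4 stuck-at-0}.
Only G4 stuck-at-0 is consistent with every test.

G4 stuck-at-0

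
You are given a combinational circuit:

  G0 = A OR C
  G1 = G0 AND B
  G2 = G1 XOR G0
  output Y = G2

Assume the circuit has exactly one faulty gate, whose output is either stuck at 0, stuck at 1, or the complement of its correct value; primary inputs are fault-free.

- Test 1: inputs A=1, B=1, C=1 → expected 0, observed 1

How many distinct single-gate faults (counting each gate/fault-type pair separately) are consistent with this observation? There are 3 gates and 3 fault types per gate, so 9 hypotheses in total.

Fault-free: G0=1, G1=1, G2=0 → 0. Observed 1.
  G0 stuck-at-0: output 0 ✗
  G0 stuck-at-1: output 0 ✗
  G0 inverted output: output 0 ✗
  G1 stuck-at-0: output 1 ✓
  G1 stuck-at-1: output 0 ✗
  G1 inverted output: output 1 ✓
  G2 stuck-at-0: output 0 ✗
  G2 stuck-at-1: output 1 ✓
  G2 inverted output: output 1 ✓
Consistent faults: {G1 stuck-at-0, G1 inverted output, G2 stuck-at-1, G2 inverted output} — 4 in all.

4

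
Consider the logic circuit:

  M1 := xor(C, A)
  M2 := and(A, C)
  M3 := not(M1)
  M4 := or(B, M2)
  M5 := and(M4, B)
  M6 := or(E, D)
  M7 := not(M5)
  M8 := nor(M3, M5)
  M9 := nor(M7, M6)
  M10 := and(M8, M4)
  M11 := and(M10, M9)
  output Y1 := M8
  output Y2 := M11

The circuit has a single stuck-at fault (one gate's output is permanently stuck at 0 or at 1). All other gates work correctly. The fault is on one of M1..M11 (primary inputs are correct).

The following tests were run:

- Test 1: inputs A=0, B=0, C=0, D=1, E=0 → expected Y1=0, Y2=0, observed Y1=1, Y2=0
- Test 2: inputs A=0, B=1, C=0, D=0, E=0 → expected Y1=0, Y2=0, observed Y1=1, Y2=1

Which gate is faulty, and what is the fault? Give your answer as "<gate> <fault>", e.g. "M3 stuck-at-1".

M8 stuck-at-1

Fault-free values for test 1 (A=0, B=0, C=0, D=1, E=0): M1=0, M2=0, M3=1, M4=0, M5=0, M6=1, M7=1, M8=0, M9=0, M10=0, M11=0, giving Y1=0, Y2=0. Observed Y1=1, Y2=0.
Test 1: faults giving observed Y1=1, Y2=0 are {M1 stuck-at-1, M3 stuck-at-0, M8 stuck-at-1}.
Test 2 (A=0, B=1, C=0, D=0, E=0): fault-free M1=0, M2=0, M3=1, M4=1, M5=1, M6=0, M7=0, M8=0, M9=1, M10=0, M11=0 → Y1=0, Y2=0; observed Y1=1, Y2=1. Eliminates M1 stuck-at-1, M3 stuck-at-0.
Only M8 stuck-at-1 is consistent with every test.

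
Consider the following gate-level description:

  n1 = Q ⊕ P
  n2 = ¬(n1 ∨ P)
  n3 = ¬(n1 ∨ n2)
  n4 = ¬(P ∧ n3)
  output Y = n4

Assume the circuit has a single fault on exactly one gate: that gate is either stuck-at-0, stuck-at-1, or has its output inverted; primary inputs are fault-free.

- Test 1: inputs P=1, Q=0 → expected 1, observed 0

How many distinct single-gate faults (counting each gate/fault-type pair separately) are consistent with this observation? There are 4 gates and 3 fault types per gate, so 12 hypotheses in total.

6

Fault-free: n1=1, n2=0, n3=0, n4=1 → 1. Observed 0.
  n1 stuck-at-0: output 0 ✓
  n1 stuck-at-1: output 1 ✗
  n1 inverted output: output 0 ✓
  n2 stuck-at-0: output 1 ✗
  n2 stuck-at-1: output 1 ✗
  n2 inverted output: output 1 ✗
  n3 stuck-at-0: output 1 ✗
  n3 stuck-at-1: output 0 ✓
  n3 inverted output: output 0 ✓
  n4 stuck-at-0: output 0 ✓
  n4 stuck-at-1: output 1 ✗
  n4 inverted output: output 0 ✓
Consistent faults: {n1 stuck-at-0, n1 inverted output, n3 stuck-at-1, n3 inverted output, n4 stuck-at-0, n4 inverted output} — 6 in all.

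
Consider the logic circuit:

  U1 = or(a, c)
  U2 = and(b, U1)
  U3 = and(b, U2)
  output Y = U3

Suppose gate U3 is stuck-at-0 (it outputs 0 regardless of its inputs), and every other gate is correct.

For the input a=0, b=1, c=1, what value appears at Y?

0

Propagate with U3 forced: U1=1, U2=1, U3=0 [stuck-at-0].
So Y = 0. (Without the fault it would be 1.)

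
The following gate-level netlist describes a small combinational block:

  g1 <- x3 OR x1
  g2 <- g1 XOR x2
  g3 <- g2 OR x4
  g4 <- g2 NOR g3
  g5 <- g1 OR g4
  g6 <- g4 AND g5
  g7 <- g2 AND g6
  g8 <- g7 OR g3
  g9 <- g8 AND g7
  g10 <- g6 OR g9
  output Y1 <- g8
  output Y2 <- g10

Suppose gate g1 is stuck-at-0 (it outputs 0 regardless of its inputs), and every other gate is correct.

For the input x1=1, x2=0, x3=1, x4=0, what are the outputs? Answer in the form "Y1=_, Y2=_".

Propagate with g1 forced: g1=0 [stuck-at-0], g2=0, g3=0, g4=1, g5=1, g6=1, g7=0, g8=0, g9=0, g10=1.
So the outputs are Y1=0, Y2=1. (Without the fault they would be Y1=1, Y2=0.)

Y1=0, Y2=1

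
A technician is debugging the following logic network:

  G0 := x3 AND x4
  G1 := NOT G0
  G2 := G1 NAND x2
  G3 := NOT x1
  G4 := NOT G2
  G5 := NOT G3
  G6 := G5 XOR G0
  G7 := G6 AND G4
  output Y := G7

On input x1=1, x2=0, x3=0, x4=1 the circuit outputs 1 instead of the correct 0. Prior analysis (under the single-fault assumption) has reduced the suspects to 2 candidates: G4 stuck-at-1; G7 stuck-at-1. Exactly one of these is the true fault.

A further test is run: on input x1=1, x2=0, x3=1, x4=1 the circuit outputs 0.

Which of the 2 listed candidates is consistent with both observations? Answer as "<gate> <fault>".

Evaluate each candidate on input x1=1, x2=0, x3=1, x4=1:
  G4 stuck-at-1: G0=1, G1=0, G2=1, G3=0, G4=1 [stuck-at-1], G5=1, G6=0, G7=0 → 0 — matches
  G7 stuck-at-1: G0=1, G1=0, G2=1, G3=0, G4=0, G5=1, G6=0, G7=1 [stuck-at-1] → 1 — eliminated
Only G4 stuck-at-1 reproduces the observed 0.

G4 stuck-at-1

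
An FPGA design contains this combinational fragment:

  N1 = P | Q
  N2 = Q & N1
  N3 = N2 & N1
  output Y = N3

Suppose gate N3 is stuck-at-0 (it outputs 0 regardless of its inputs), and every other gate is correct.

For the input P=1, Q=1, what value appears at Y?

Propagate with N3 forced: N1=1, N2=1, N3=0 [stuck-at-0].
So Y = 0. (Without the fault it would be 1.)

0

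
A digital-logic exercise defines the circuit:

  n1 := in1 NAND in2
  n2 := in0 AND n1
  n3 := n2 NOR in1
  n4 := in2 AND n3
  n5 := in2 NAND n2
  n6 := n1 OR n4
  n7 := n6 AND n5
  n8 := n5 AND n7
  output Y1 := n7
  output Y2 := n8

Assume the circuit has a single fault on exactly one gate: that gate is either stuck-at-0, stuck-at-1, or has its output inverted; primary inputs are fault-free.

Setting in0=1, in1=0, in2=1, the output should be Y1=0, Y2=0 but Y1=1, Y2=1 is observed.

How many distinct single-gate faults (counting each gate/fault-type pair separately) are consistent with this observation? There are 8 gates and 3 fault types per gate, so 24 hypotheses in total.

Fault-free: n1=1, n2=1, n3=0, n4=0, n5=0, n6=1, n7=0, n8=0 → Y1=0, Y2=0. Observed Y1=1, Y2=1.
  n1: stuck-at-0, inverted output ✓; others ✗
  n2: stuck-at-0, inverted output ✓; others ✗
  n3: none of the 3 fault types match ✗
  n4: none of the 3 fault types match ✗
  n5: stuck-at-1, inverted output ✓; others ✗
  n6: none of the 3 fault types match ✗
  n7: none of the 3 fault types match ✗
  n8: none of the 3 fault types match ✗
Consistent faults: {n1 stuck-at-0, n1 inverted output, n2 stuck-at-0, n2 inverted output, n5 stuck-at-1, n5 inverted output} — 6 in all.

6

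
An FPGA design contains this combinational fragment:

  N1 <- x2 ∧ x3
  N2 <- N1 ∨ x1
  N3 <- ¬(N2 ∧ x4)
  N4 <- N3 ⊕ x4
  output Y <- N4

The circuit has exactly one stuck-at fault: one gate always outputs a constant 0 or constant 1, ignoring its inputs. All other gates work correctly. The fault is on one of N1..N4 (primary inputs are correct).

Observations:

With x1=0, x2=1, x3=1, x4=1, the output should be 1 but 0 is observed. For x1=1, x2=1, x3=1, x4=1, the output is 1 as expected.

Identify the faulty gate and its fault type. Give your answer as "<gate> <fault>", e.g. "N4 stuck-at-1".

Fault-free values for test 1 (x1=0, x2=1, x3=1, x4=1): N1=1, N2=1, N3=0, N4=1, giving Y=1. Observed 0.
Test 1: faults giving observed 0 are {N1 stuck-at-0, N2 stuck-at-0, N3 stuck-at-1, N4 stuck-at-0}.
Test 2 (x1=1, x2=1, x3=1, x4=1): fault-free N1=1, N2=1, N3=0, N4=1 → 1; observed 1. Eliminates N2 stuck-at-0, N3 stuck-at-1, N4 stuck-at-0.
Only N1 stuck-at-0 is consistent with every test.

N1 stuck-at-0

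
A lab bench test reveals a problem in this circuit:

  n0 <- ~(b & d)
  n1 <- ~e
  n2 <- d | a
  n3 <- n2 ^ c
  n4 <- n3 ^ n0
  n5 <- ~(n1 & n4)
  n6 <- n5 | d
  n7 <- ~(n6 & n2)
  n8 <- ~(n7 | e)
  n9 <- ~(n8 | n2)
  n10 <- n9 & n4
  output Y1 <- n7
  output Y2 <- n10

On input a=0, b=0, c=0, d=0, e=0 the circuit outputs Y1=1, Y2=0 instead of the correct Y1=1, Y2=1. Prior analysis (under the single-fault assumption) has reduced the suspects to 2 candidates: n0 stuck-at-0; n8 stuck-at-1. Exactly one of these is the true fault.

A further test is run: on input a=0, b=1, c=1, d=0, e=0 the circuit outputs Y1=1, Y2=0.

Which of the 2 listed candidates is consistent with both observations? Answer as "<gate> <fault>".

n8 stuck-at-1

Evaluate each candidate on input a=0, b=1, c=1, d=0, e=0:
  n0 stuck-at-0: n0=0 [stuck-at-0], n1=1, n2=0, n3=1, n4=1, n5=0, n6=0, n7=1, n8=0, n9=1, n10=1 → Y1=1, Y2=1 — eliminated
  n8 stuck-at-1: n0=1, n1=1, n2=0, n3=1, n4=0, n5=1, n6=1, n7=1, n8=1 [stuck-at-1], n9=0, n10=0 → Y1=1, Y2=0 — matches
Only n8 stuck-at-1 reproduces the observed Y1=1, Y2=0.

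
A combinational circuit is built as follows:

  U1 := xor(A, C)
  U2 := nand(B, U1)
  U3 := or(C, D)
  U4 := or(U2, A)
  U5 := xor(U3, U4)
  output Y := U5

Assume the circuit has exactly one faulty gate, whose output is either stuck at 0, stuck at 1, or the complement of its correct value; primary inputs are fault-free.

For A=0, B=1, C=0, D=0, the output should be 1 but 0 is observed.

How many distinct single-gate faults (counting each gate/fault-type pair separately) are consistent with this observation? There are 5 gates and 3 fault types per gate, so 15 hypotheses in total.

Fault-free: U1=0, U2=1, U3=0, U4=1, U5=1 → 1. Observed 0.
  U1: stuck-at-1, inverted output ✓; others ✗
  U2: stuck-at-0, inverted output ✓; others ✗
  U3: stuck-at-1, inverted output ✓; others ✗
  U4: stuck-at-0, inverted output ✓; others ✗
  U5: stuck-at-0, inverted output ✓; others ✗
Consistent faults: {U1 stuck-at-1, U1 inverted output, U2 stuck-at-0, U2 inverted output, U3 stuck-at-1, U3 inverted output, U4 stuck-at-0, U4 inverted output, U5 stuck-at-0, U5 inverted output} — 10 in all.

10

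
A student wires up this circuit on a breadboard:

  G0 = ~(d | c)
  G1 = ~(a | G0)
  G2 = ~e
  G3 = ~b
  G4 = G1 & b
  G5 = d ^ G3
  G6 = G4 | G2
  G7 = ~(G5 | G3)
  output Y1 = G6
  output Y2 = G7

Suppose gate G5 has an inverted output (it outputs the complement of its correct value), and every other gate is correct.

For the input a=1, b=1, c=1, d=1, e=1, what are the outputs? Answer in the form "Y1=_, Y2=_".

Propagate with G5 forced: G0=0, G1=0, G2=0, G3=0, G4=0, G5=0 [inverted output], G6=0, G7=1.
So the outputs are Y1=0, Y2=1. (Without the fault they would be Y1=0, Y2=0.)

Y1=0, Y2=1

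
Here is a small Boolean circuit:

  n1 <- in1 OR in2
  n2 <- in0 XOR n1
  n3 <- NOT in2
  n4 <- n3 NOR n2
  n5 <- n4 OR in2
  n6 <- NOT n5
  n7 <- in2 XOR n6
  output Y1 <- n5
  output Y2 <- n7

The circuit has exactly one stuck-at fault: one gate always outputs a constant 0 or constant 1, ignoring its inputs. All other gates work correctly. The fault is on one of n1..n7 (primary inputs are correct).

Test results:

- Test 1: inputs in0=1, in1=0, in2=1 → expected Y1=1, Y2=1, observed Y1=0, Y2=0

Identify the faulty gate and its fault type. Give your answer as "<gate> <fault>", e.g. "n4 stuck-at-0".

n5 stuck-at-0

Fault-free values for test 1 (in0=1, in1=0, in2=1): n1=1, n2=0, n3=0, n4=1, n5=1, n6=0, n7=1, giving Y1=1, Y2=1. Observed Y1=0, Y2=0.
Test 1: faults giving observed Y1=0, Y2=0 are {n5 stuck-at-0}.
Only n5 stuck-at-0 is consistent with every test.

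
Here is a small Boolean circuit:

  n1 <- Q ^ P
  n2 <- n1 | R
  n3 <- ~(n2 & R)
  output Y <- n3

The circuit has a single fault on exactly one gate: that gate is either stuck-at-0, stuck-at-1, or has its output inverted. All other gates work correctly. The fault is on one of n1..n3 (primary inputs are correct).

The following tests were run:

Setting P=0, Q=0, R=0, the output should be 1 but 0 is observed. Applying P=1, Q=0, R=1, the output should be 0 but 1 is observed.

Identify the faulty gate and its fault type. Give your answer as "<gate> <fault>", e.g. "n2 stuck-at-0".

n3 inverted output

Fault-free values for test 1 (P=0, Q=0, R=0): n1=0, n2=0, n3=1, giving Y=1. Observed 0.
Test 1: faults giving observed 0 are {n3 stuck-at-0, n3 inverted output}.
Test 2 (P=1, Q=0, R=1): fault-free n1=1, n2=1, n3=0 → 0; observed 1. Eliminates n3 stuck-at-0.
Only n3 inverted output is consistent with every test.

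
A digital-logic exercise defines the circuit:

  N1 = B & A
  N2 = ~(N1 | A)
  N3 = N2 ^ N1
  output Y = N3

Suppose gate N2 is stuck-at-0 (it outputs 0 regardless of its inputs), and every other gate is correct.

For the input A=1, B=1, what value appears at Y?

1

Propagate with N2 forced: N1=1, N2=0 [stuck-at-0], N3=1.
So Y = 1. (Same as the fault-free value — the fault is masked on this input.)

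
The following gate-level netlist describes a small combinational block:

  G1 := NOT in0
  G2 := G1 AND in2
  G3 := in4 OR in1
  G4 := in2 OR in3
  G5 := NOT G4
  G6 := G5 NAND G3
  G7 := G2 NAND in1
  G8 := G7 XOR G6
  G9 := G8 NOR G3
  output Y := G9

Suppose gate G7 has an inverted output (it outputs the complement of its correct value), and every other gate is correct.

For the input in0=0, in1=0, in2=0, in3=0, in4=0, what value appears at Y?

0

Propagate with G7 forced: G1=1, G2=0, G3=0, G4=0, G5=1, G6=1, G7=0 [inverted output], G8=1, G9=0.
So Y = 0. (Without the fault it would be 1.)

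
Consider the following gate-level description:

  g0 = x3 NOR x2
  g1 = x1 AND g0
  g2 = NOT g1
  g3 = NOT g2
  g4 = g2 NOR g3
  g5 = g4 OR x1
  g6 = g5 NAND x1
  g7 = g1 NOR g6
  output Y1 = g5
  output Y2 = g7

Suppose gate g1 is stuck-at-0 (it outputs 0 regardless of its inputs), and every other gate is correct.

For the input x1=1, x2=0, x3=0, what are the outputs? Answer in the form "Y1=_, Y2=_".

Y1=1, Y2=1

Propagate with g1 forced: g0=1, g1=0 [stuck-at-0], g2=1, g3=0, g4=0, g5=1, g6=0, g7=1.
So the outputs are Y1=1, Y2=1. (Without the fault they would be Y1=1, Y2=0.)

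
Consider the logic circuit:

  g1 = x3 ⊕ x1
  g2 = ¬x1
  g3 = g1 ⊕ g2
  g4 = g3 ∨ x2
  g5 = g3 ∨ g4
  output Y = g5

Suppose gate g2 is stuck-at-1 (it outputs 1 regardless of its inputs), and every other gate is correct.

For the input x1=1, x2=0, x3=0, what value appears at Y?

0

Propagate with g2 forced: g1=1, g2=1 [stuck-at-1], g3=0, g4=0, g5=0.
So Y = 0. (Without the fault it would be 1.)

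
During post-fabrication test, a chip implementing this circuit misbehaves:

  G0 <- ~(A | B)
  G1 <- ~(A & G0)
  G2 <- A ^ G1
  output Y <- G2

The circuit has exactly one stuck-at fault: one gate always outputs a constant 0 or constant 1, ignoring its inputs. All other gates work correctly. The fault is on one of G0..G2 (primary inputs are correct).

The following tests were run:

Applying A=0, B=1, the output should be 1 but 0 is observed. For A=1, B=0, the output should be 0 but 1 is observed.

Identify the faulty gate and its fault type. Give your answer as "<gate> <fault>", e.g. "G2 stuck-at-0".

G1 stuck-at-0

Fault-free values for test 1 (A=0, B=1): G0=0, G1=1, G2=1, giving Y=1. Observed 0.
Test 1: faults giving observed 0 are {G1 stuck-at-0, G2 stuck-at-0}.
Test 2 (A=1, B=0): fault-free G0=0, G1=1, G2=0 → 0; observed 1. Eliminates G2 stuck-at-0.
Only G1 stuck-at-0 is consistent with every test.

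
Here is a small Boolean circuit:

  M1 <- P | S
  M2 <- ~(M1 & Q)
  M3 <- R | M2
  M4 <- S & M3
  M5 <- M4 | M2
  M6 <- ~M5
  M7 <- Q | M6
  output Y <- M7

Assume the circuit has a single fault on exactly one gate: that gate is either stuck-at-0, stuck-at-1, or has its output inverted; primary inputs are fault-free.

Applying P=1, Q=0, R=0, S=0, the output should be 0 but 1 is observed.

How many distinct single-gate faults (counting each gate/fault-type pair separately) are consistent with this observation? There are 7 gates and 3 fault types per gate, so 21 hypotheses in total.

Fault-free: M1=1, M2=1, M3=1, M4=0, M5=1, M6=0, M7=0 → 0. Observed 1.
  M1: none of the 3 fault types match ✗
  M2: stuck-at-0, inverted output ✓; others ✗
  M3: none of the 3 fault types match ✗
  M4: none of the 3 fault types match ✗
  M5: stuck-at-0, inverted output ✓; others ✗
  M6: stuck-at-1, inverted output ✓; others ✗
  M7: stuck-at-1, inverted output ✓; others ✗
Consistent faults: {M2 stuck-at-0, M2 inverted output, M5 stuck-at-0, M5 inverted output, M6 stuck-at-1, M6 inverted output, M7 stuck-at-1, M7 inverted output} — 8 in all.

8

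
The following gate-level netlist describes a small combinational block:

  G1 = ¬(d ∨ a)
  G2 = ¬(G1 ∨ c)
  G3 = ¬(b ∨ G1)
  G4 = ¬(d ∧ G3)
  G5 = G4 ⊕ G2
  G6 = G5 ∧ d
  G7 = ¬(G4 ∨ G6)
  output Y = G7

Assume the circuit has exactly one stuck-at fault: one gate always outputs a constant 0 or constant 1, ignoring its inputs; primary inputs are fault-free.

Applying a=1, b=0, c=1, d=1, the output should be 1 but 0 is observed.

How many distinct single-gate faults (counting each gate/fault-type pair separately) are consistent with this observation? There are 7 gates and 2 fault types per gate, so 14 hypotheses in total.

7

Fault-free: G1=0, G2=0, G3=1, G4=0, G5=0, G6=0, G7=1 → 1. Observed 0.
  G1 stuck-at-0: output 1 ✗
  G1 stuck-at-1: output 0 ✓
  G2 stuck-at-0: output 1 ✗
  G2 stuck-at-1: output 0 ✓
  G3 stuck-at-0: output 0 ✓
  G3 stuck-at-1: output 1 ✗
  G4 stuck-at-0: output 1 ✗
  G4 stuck-at-1: output 0 ✓
  G5 stuck-at-0: output 1 ✗
  G5 stuck-at-1: output 0 ✓
  G6 stuck-at-0: output 1 ✗
  G6 stuck-at-1: output 0 ✓
  G7 stuck-at-0: output 0 ✓
  G7 stuck-at-1: output 1 ✗
Consistent faults: {G1 stuck-at-1, G2 stuck-at-1, G3 stuck-at-0, G4 stuck-at-1, G5 stuck-at-1, G6 stuck-at-1, G7 stuck-at-0} — 7 in all.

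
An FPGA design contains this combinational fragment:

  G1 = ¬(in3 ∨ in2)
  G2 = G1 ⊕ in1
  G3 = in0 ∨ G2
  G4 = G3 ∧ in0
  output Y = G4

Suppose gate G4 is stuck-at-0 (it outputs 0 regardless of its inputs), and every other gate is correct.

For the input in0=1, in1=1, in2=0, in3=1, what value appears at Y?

0

Propagate with G4 forced: G1=0, G2=1, G3=1, G4=0 [stuck-at-0].
So Y = 0. (Without the fault it would be 1.)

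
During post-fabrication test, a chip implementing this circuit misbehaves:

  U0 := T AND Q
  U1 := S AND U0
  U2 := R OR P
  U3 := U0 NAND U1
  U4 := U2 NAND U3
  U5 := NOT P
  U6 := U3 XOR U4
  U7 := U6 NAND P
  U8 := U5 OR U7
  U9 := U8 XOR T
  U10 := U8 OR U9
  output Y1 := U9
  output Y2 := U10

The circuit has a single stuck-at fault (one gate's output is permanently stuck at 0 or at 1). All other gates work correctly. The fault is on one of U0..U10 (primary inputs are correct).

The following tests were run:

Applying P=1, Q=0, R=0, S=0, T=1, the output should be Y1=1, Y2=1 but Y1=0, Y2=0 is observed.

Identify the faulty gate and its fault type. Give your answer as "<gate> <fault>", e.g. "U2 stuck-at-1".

U9 stuck-at-0

Fault-free values for test 1 (P=1, Q=0, R=0, S=0, T=1): U0=0, U1=0, U2=1, U3=1, U4=0, U5=0, U6=1, U7=0, U8=0, U9=1, U10=1, giving Y1=1, Y2=1. Observed Y1=0, Y2=0.
Test 1: faults giving observed Y1=0, Y2=0 are {U9 stuck-at-0}.
Only U9 stuck-at-0 is consistent with every test.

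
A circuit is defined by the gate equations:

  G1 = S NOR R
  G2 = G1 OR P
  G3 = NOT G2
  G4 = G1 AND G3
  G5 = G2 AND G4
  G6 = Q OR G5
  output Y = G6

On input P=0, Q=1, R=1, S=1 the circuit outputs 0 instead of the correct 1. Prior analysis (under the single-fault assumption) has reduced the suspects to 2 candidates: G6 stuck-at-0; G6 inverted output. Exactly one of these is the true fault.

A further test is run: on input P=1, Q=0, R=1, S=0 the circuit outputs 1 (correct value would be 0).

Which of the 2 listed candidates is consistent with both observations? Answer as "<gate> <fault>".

Evaluate each candidate on input P=1, Q=0, R=1, S=0:
  G6 stuck-at-0: G1=0, G2=1, G3=0, G4=0, G5=0, G6=0 [stuck-at-0] → 0 — eliminated
  G6 inverted output: G1=0, G2=1, G3=0, G4=0, G5=0, G6=1 [inverted output] → 1 — matches
Only G6 inverted output reproduces the observed 1.

G6 inverted output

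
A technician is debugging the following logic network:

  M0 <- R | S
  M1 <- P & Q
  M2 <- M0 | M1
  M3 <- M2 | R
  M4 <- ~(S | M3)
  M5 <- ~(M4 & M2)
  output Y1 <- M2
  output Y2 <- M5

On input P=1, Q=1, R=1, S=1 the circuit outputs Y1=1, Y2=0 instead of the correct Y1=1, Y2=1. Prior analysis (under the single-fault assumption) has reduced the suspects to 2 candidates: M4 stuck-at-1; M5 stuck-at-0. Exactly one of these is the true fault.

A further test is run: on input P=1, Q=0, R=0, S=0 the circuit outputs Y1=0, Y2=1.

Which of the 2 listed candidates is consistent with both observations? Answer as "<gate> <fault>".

M4 stuck-at-1

Evaluate each candidate on input P=1, Q=0, R=0, S=0:
  M4 stuck-at-1: M0=0, M1=0, M2=0, M3=0, M4=1 [stuck-at-1], M5=1 → Y1=0, Y2=1 — matches
  M5 stuck-at-0: M0=0, M1=0, M2=0, M3=0, M4=1, M5=0 [stuck-at-0] → Y1=0, Y2=0 — eliminated
Only M4 stuck-at-1 reproduces the observed Y1=0, Y2=1.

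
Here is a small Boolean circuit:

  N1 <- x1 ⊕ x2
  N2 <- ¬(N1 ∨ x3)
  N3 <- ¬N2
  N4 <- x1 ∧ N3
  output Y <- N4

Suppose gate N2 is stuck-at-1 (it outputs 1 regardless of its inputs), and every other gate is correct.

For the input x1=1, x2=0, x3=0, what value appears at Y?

Propagate with N2 forced: N1=1, N2=1 [stuck-at-1], N3=0, N4=0.
So Y = 0. (Without the fault it would be 1.)

0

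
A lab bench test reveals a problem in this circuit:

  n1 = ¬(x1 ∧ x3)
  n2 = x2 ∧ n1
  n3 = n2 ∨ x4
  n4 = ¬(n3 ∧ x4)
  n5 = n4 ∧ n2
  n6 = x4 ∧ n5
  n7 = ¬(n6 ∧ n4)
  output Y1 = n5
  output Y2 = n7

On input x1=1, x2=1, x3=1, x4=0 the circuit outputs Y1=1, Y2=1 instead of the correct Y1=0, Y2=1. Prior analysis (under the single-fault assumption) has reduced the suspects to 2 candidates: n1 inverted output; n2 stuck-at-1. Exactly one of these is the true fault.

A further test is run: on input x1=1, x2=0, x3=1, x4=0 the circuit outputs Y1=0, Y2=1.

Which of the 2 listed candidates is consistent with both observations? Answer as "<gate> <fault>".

n1 inverted output

Evaluate each candidate on input x1=1, x2=0, x3=1, x4=0:
  n1 inverted output: n1=1 [inverted output], n2=0, n3=0, n4=1, n5=0, n6=0, n7=1 → Y1=0, Y2=1 — matches
  n2 stuck-at-1: n1=0, n2=1 [stuck-at-1], n3=1, n4=1, n5=1, n6=0, n7=1 → Y1=1, Y2=1 — eliminated
Only n1 inverted output reproduces the observed Y1=0, Y2=1.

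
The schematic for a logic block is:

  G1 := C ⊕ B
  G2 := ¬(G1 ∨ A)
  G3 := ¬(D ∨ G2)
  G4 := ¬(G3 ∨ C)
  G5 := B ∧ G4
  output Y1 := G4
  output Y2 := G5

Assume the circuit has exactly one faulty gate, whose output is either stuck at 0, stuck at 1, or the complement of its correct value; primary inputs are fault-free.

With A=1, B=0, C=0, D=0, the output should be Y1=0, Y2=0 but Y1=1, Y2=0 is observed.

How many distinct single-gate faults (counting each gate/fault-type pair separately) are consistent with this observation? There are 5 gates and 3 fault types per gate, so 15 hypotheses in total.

6

Fault-free: G1=0, G2=0, G3=1, G4=0, G5=0 → Y1=0, Y2=0. Observed Y1=1, Y2=0.
  G1: none of the 3 fault types match ✗
  G2: stuck-at-1, inverted output ✓; others ✗
  G3: stuck-at-0, inverted output ✓; others ✗
  G4: stuck-at-1, inverted output ✓; others ✗
  G5: none of the 3 fault types match ✗
Consistent faults: {G2 stuck-at-1, G2 inverted output, G3 stuck-at-0, G3 inverted output, G4 stuck-at-1, G4 inverted output} — 6 in all.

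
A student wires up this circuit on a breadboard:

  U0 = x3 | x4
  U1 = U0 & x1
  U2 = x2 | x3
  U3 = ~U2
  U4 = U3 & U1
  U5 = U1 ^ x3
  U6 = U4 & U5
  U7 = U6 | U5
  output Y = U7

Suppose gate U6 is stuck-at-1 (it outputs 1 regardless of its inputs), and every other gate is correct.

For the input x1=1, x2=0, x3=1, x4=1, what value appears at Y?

1

Propagate with U6 forced: U0=1, U1=1, U2=1, U3=0, U4=0, U5=0, U6=1 [stuck-at-1], U7=1.
So Y = 1. (Without the fault it would be 0.)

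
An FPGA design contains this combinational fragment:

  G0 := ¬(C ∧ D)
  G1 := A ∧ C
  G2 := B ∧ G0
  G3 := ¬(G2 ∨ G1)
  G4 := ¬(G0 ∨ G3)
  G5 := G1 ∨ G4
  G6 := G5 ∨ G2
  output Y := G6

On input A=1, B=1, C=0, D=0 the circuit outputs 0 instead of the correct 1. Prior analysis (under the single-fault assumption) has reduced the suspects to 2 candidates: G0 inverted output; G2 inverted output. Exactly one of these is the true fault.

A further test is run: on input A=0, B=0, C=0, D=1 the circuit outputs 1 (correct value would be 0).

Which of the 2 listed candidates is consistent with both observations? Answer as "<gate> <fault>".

Evaluate each candidate on input A=0, B=0, C=0, D=1:
  G0 inverted output: G0=0 [inverted output], G1=0, G2=0, G3=1, G4=0, G5=0, G6=0 → 0 — eliminated
  G2 inverted output: G0=1, G1=0, G2=1 [inverted output], G3=0, G4=0, G5=0, G6=1 → 1 — matches
Only G2 inverted output reproduces the observed 1.

G2 inverted output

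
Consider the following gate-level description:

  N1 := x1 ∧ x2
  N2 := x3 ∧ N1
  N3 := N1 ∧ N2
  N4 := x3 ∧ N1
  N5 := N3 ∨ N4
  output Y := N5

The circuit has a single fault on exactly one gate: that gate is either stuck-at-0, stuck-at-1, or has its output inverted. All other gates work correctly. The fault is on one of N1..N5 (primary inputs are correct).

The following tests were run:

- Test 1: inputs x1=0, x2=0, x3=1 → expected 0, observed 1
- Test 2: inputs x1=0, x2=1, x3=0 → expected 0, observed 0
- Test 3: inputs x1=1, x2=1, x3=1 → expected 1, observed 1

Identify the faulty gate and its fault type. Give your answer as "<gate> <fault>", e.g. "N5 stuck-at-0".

N1 stuck-at-1

Fault-free values for test 1 (x1=0, x2=0, x3=1): N1=0, N2=0, N3=0, N4=0, N5=0, giving Y=0. Observed 1.
Test 1: faults giving observed 1 are {N1 stuck-at-1, N1 inverted output, N3 stuck-at-1, N3 inverted output, N4 stuck-at-1, N4 inverted output, N5 stuck-at-1, N5 inverted output}.
Test 2 (x1=0, x2=1, x3=0): fault-free N1=0, N2=0, N3=0, N4=0, N5=0 → 0; observed 0. Eliminates N3 stuck-at-1, N3 inverted output, N4 stuck-at-1, N4 inverted output, N5 stuck-at-1, N5 inverted output.
Test 3 (x1=1, x2=1, x3=1): fault-free N1=1, N2=1, N3=1, N4=1, N5=1 → 1; observed 1. Eliminates N1 inverted output.
Only N1 stuck-at-1 is consistent with every test.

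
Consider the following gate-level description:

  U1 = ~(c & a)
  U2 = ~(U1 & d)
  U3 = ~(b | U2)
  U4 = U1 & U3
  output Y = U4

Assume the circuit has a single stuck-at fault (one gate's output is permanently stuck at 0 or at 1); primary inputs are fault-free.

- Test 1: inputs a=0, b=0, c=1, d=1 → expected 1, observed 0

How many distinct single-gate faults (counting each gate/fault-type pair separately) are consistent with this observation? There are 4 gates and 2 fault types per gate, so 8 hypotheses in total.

Fault-free: U1=1, U2=0, U3=1, U4=1 → 1. Observed 0.
  U1 stuck-at-0: output 0 ✓
  U1 stuck-at-1: output 1 ✗
  U2 stuck-at-0: output 1 ✗
  U2 stuck-at-1: output 0 ✓
  U3 stuck-at-0: output 0 ✓
  U3 stuck-at-1: output 1 ✗
  U4 stuck-at-0: output 0 ✓
  U4 stuck-at-1: output 1 ✗
Consistent faults: {U1 stuck-at-0, U2 stuck-at-1, U3 stuck-at-0, U4 stuck-at-0} — 4 in all.

4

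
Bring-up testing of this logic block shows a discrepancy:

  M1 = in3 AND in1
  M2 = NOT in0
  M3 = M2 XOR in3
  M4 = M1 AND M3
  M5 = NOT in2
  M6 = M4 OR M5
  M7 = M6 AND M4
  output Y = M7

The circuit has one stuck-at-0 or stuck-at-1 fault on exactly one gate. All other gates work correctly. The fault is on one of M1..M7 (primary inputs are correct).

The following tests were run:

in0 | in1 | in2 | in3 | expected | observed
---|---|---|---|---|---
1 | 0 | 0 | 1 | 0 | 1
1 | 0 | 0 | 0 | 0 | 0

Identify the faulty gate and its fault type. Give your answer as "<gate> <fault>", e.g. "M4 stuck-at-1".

M1 stuck-at-1

Fault-free values for test 1 (in0=1, in1=0, in2=0, in3=1): M1=0, M2=0, M3=1, M4=0, M5=1, M6=1, M7=0, giving Y=0. Observed 1.
Test 1: faults giving observed 1 are {M1 stuck-at-1, M4 stuck-at-1, M7 stuck-at-1}.
Test 2 (in0=1, in1=0, in2=0, in3=0): fault-free M1=0, M2=0, M3=0, M4=0, M5=1, M6=1, M7=0 → 0; observed 0. Eliminates M4 stuck-at-1, M7 stuck-at-1.
Only M1 stuck-at-1 is consistent with every test.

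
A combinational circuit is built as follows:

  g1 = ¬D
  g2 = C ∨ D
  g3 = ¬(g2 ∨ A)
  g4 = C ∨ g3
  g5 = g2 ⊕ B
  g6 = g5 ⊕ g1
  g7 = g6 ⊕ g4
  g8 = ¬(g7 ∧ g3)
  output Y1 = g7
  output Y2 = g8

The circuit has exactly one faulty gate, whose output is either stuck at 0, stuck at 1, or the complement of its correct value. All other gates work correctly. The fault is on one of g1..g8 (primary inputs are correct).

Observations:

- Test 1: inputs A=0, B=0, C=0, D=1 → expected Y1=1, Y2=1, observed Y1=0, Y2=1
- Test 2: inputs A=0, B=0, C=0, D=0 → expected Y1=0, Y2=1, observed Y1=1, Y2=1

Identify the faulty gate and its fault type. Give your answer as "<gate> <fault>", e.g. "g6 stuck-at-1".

g3 inverted output

Fault-free values for test 1 (A=0, B=0, C=0, D=1): g1=0, g2=1, g3=0, g4=0, g5=1, g6=1, g7=1, g8=1, giving Y1=1, Y2=1. Observed Y1=0, Y2=1.
Test 1: faults giving observed Y1=0, Y2=1 are {g1 stuck-at-1, g1 inverted output, g3 stuck-at-1, g3 inverted output, g4 stuck-at-1, g4 inverted output, g5 stuck-at-0, g5 inverted output, g6 stuck-at-0, g6 inverted output, g7 stuck-at-0, g7 inverted output}.
Test 2 (A=0, B=0, C=0, D=0): fault-free g1=1, g2=0, g3=1, g4=1, g5=0, g6=1, g7=0, g8=1 → Y1=0, Y2=1; observed Y1=1, Y2=1. Eliminates g1 stuck-at-1, g1 inverted output, g3 stuck-at-1, g4 stuck-at-1, g4 inverted output, g5 stuck-at-0, g5 inverted output, g6 stuck-at-0, g6 inverted output, g7 stuck-at-0, g7 inverted output.
Only g3 inverted output is consistent with every test.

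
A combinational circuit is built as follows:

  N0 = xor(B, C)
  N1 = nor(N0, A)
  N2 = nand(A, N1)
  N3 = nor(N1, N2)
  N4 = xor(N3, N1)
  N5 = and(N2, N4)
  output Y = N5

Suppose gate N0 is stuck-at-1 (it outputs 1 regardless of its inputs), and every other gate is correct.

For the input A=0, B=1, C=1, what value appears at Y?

0

Propagate with N0 forced: N0=1 [stuck-at-1], N1=0, N2=1, N3=0, N4=0, N5=0.
So Y = 0. (Without the fault it would be 1.)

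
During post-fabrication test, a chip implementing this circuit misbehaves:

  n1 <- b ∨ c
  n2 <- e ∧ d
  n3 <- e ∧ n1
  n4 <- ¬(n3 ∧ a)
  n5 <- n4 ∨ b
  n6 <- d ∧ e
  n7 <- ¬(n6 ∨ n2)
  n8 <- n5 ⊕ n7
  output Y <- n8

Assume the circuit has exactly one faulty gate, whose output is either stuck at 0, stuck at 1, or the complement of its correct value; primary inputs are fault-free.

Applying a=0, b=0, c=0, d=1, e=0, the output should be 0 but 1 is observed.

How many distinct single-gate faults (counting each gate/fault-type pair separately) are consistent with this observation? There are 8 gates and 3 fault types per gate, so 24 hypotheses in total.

Fault-free: n1=0, n2=0, n3=0, n4=1, n5=1, n6=0, n7=1, n8=0 → 0. Observed 1.
  n1: none of the 3 fault types match ✗
  n2: stuck-at-1, inverted output ✓; others ✗
  n3: none of the 3 fault types match ✗
  n4: stuck-at-0, inverted output ✓; others ✗
  n5: stuck-at-0, inverted output ✓; others ✗
  n6: stuck-at-1, inverted output ✓; others ✗
  n7: stuck-at-0, inverted output ✓; others ✗
  n8: stuck-at-1, inverted output ✓; others ✗
Consistent faults: {n2 stuck-at-1, n2 inverted output, n4 stuck-at-0, n4 inverted output, n5 stuck-at-0, n5 inverted output, n6 stuck-at-1, n6 inverted output, n7 stuck-at-0, n7 inverted output, n8 stuck-at-1, n8 inverted output} — 12 in all.

12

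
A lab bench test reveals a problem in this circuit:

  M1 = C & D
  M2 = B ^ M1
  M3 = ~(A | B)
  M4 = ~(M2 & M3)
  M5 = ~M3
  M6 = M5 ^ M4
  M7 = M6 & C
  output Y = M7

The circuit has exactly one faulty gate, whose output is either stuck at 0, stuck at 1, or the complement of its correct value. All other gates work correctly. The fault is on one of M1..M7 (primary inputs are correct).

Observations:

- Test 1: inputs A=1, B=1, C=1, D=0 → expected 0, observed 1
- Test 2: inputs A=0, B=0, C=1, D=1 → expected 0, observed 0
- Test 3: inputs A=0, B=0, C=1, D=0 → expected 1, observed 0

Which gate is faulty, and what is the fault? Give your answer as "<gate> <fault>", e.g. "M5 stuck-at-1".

Fault-free values for test 1 (A=1, B=1, C=1, D=0): M1=0, M2=1, M3=0, M4=1, M5=1, M6=0, M7=0, giving Y=0. Observed 1.
Test 1: faults giving observed 1 are {M4 stuck-at-0, M4 inverted output, M5 stuck-at-0, M5 inverted output, M6 stuck-at-1, M6 inverted output, M7 stuck-at-1, M7 inverted output}.
Test 2 (A=0, B=0, C=1, D=1): fault-free M1=1, M2=1, M3=1, M4=0, M5=0, M6=0, M7=0 → 0; observed 0. Eliminates M4 inverted output, M5 inverted output, M6 stuck-at-1, M6 inverted output, M7 stuck-at-1, M7 inverted output.
Test 3 (A=0, B=0, C=1, D=0): fault-free M1=0, M2=0, M3=1, M4=1, M5=0, M6=1, M7=1 → 1; observed 0. Eliminates M5 stuck-at-0.
Only M4 stuck-at-0 is consistent with every test.

M4 stuck-at-0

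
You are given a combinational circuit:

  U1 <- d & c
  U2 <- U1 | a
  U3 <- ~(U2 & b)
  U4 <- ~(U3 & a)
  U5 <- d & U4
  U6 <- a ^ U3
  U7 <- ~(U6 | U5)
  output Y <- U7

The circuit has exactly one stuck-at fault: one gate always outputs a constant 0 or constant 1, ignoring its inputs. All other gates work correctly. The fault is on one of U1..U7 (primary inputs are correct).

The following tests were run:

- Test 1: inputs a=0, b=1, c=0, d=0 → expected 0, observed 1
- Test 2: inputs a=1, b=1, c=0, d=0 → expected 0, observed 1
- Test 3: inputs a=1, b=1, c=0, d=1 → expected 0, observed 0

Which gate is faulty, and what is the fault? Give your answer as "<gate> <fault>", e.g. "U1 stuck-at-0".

Fault-free values for test 1 (a=0, b=1, c=0, d=0): U1=0, U2=0, U3=1, U4=1, U5=0, U6=1, U7=0, giving Y=0. Observed 1.
Test 1: faults giving observed 1 are {U1 stuck-at-1, U2 stuck-at-1, U3 stuck-at-0, U6 stuck-at-0, U7 stuck-at-1}.
Test 2 (a=1, b=1, c=0, d=0): fault-free U1=0, U2=1, U3=0, U4=1, U5=0, U6=1, U7=0 → 0; observed 1. Eliminates U1 stuck-at-1, U2 stuck-at-1, U3 stuck-at-0.
Test 3 (a=1, b=1, c=0, d=1): fault-free U1=0, U2=1, U3=0, U4=1, U5=1, U6=1, U7=0 → 0; observed 0. Eliminates U7 stuck-at-1.
Only U6 stuck-at-0 is consistent with every test.

U6 stuck-at-0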